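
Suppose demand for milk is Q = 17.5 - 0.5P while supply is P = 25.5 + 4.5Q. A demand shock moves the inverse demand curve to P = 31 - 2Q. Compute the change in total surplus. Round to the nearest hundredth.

Rewriting demand in inverse form: P = 35 - 2Q.
Initial equilibrium: Q_0 = 1.4615, P_0 = 32.0769; CS_0 = (1/2)(1.4615)(2.9231) = 2.1361, PS_0 = (1/2)(1.4615)(6.5769) = 4.8062.
New equilibrium: 31 - 2Q = 25.5 + 4.5Q gives Q_1 = 0.8462, P_1 = 29.3077; CS_1 = 0.716, PS_1 = 1.6109.
Change in total surplus = (0.716 + 1.6109) - (2.1361 + 4.8062) = -4.6154.

-4.62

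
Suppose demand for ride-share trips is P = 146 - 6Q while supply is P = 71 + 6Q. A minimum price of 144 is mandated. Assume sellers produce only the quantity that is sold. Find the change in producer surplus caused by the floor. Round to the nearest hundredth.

Without the control, 146 - 6Q = 71 + 6Q so Q* = 6.25 and P* = 108.5.
At the floor price 144, quantity demanded is (146 - 144)/6 = 0.3333; demand is the short side, so Q = 0.3333 trades at P = 144.
PS goes from (1/2)(6.25)(37.5) = 117.1875 to 24 (computed as (144 - 71)(0.3333) - (1/2)(6)(0.3333)^2), a change of -93.1875.

-93.19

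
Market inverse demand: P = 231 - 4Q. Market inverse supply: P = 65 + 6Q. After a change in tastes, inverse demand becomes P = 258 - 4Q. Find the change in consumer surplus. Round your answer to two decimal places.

Initial equilibrium: Q_0 = 16.6, P_0 = 164.6; CS_0 = (1/2)(16.6)(66.4) = 551.12, PS_0 = (1/2)(16.6)(99.6) = 826.68.
New equilibrium: 258 - 4Q = 65 + 6Q gives Q_1 = 19.3, P_1 = 180.8; CS_1 = 744.98, PS_1 = 1117.47.
Change in consumer surplus = 744.98 - 551.12 = 193.86.

193.86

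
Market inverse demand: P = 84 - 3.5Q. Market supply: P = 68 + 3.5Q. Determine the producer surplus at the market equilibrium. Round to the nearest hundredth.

Equilibrium: 84 - 3.5Q = 68 + 3.5Q, so Q* = 2.2857 and P* = 76.
PS is the area between P* and the supply curve from 0 to Q*: (1/2)(2.2857)(8) = 9.1429.

9.14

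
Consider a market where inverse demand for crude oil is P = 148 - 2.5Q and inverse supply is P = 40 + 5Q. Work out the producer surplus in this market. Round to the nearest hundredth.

Setting demand equal to supply, 108 = 7.5Q, so Q* = 14.4 and P* = 112.
Producer surplus is the triangle above supply below P*: (1/2)(14.4)(112 - 40) = (1/2)(14.4)(72) = 518.4.

518.40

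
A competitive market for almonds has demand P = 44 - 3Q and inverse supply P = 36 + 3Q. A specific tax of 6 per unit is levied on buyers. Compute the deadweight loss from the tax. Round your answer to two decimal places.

3.00

Pre-tax equilibrium: 44 - 3Q = 36 + 3Q gives Q* = 1.3333, P* = 40.
A tax on buyers shifts demand down by 6: (44 - 6) - 3Q = 36 + 3Q, so Q_t = 0.3333. Buyers pay P_b = 43; sellers receive P_s = P_b - 6 = 37.
Deadweight loss is the triangle between the curves from Q_t to Q*: (1/2)(1.3333 - 0.3333)(6) = 3.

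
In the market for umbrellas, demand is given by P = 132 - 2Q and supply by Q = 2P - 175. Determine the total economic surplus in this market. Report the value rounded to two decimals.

Rewriting supply in inverse form: P = 87.5 + 0.5Q.
Setting demand equal to supply, 44.5 = 2.5Q, so Q* = 17.8 and P* = 96.4.
Total surplus is the full triangle between the curves from 0 to Q*: (1/2)(17.8)(132 - 87.5) = 396.05.

396.05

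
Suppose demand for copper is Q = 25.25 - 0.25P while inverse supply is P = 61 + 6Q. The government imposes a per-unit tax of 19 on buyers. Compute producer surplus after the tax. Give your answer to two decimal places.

13.23

Rewriting demand in inverse form: P = 101 - 4Q.
Pre-tax equilibrium: 101 - 4Q = 61 + 6Q gives Q* = 4, P* = 85.
With the tax, buyers' net willingness to pay falls by 19: (101 - 19) - 4Q = 61 + 6Q, so Q_t = 2.1. Buyers pay P_b = 92.6; sellers receive P_s = P_b - 19 = 73.6.
PS = (1/2)(Q_t)(P_s - 61) = (1/2)(2.1)(12.6) = 13.23.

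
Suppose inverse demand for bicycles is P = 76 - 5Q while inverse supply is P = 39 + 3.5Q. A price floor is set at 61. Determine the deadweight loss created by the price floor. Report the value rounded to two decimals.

7.78

Without the control, 76 - 5Q = 39 + 3.5Q so Q* = 4.3529 and P* = 54.2353.
At P = 61, buyers demand (76 - 61)/5 = 3 while sellers would supply more, so the quantity traded is 3 at price 61.
At Q = 3 the demand price is 61 and the supply price is 49.5. Deadweight loss is the triangle between the curves from 3 to 4.3529: (1/2)(61 - 49.5)(4.3529 - 3) = 7.7794.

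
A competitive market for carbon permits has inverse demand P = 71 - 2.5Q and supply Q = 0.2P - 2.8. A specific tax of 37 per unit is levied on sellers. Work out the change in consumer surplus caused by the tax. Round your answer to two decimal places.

-63.31

Rewriting supply in inverse form: P = 14 + 5Q.
Without the tax, 71 - 2.5Q = 14 + 5Q so Q* = 7.6 and P* = 52.
A tax on sellers shifts supply up by 37: 71 - 2.5Q = 14 + 5Q + 37, so Q_t = 2.6667. Buyers pay P_b = 64.3333; sellers receive P_s = P_b - 37 = 27.3333.
Consumers lose the trapezoid between P* and P_b out to Q_t plus the triangle from Q_t to Q*: change in CS = 8.8889 - 72.2 = -63.3111.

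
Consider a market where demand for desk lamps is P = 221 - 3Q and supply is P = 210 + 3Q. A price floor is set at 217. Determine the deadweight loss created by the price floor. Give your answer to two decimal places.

0.75

Free-market equilibrium: 221 - 3Q = 210 + 3Q gives Q* = 1.8333, P* = 215.5.
At P = 217, buyers demand (221 - 217)/3 = 1.3333 while sellers would supply more, so the quantity traded is 1.3333 at price 217.
At Q = 1.3333 the demand price is 217 and the supply price is 214. Deadweight loss is the triangle between the curves from 1.3333 to 1.8333: (1/2)(217 - 214)(1.8333 - 1.3333) = 0.75.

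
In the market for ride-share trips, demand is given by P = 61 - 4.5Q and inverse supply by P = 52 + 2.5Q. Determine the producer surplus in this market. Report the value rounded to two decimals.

Setting demand equal to supply, 9 = 7Q, so Q* = 1.2857 and P* = 55.2143.
Producer surplus is the triangle above supply below P*: (1/2)(1.2857)(55.2143 - 52) = (1/2)(1.2857)(3.2143) = 2.0663.

2.07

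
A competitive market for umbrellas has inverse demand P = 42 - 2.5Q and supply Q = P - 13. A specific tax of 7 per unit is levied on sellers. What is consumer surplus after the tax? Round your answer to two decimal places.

49.39

Rewriting supply in inverse form: P = 13 + Q.
Pre-tax equilibrium: 42 - 2.5Q = 13 + Q gives Q* = 8.2857, P* = 21.2857.
With the tax, sellers need 7 more per unit: 42 - 2.5Q = 13 + Q + 7, so Q_t = 6.2857. Buyers pay P_b = 26.2857; sellers receive P_s = P_b - 7 = 19.2857.
CS = (1/2)(Q_t)(42 - P_b) = (1/2)(6.2857)(15.7143) = 49.3878.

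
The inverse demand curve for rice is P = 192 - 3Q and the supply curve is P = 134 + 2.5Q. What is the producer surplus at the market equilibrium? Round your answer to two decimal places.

Equilibrium: 192 - 3Q = 134 + 2.5Q, so Q* = 10.5455 and P* = 160.3636.
PS is the area between P* and the supply curve from 0 to Q*: (1/2)(10.5455)(26.3636) = 139.0083.

139.01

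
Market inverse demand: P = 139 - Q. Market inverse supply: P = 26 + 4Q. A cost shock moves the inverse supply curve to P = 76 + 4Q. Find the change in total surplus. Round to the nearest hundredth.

-880.00

Initial equilibrium: Q_0 = 22.6, P_0 = 116.4; CS_0 = (1/2)(22.6)(22.6) = 255.38, PS_0 = (1/2)(22.6)(90.4) = 1021.52.
New equilibrium: 139 - Q = 76 + 4Q gives Q_1 = 12.6, P_1 = 126.4; CS_1 = 79.38, PS_1 = 317.52.
Change in total surplus = (79.38 + 317.52) - (255.38 + 1021.52) = -880.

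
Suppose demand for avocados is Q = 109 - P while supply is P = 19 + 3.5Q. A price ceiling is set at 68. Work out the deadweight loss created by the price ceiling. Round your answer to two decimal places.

Rewriting demand in inverse form: P = 109 - Q.
Without the control, 109 - Q = 19 + 3.5Q so Q* = 20 and P* = 89.
At the ceiling price 68, quantity supplied is (68 - 19)/3.5 = 14; supply is the short side, so Q = 14 trades at P = 68.
At Q = 14 the demand price is 95 and the supply price is 68. Deadweight loss is the triangle between the curves from 14 to 20: (1/2)(95 - 68)(20 - 14) = 81.

81.00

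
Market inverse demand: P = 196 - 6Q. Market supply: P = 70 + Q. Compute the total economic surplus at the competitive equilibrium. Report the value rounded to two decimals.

Set 196 - 6Q = 70 + Q, which gives 126 = 7Q, so Q* = 18 and P* = 196 - 6(18) = 88.
Total surplus is the full triangle between the curves from 0 to Q*: (1/2)(18)(196 - 70) = 1134.

1134.00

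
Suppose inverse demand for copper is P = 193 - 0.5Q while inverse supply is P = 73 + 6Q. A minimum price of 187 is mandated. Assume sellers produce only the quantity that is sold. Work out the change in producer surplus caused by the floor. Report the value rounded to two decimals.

-86.49

Free-market equilibrium: 193 - 0.5Q = 73 + 6Q gives Q* = 18.4615, P* = 183.7692.
At the floor price 187, quantity demanded is (193 - 187)/0.5 = 12; demand is the short side, so Q = 12 trades at P = 187.
PS goes from (1/2)(18.4615)(110.7692) = 1022.4852 to 936 (computed as (187 - 73)(12) - (1/2)(6)(12)^2), a change of -86.4852.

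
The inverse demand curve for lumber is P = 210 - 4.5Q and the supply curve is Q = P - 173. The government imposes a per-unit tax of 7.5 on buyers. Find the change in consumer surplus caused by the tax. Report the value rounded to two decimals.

Rewriting supply in inverse form: P = 173 + Q.
Pre-tax equilibrium: 210 - 4.5Q = 173 + Q gives Q* = 6.7273, P* = 179.7273.
A tax on buyers shifts demand down by 7.5: (210 - 7.5) - 4.5Q = 173 + Q, so Q_t = 5.3636. Buyers pay P_b = 185.8636; sellers receive P_s = P_b - 7.5 = 178.3636.
Consumers lose the trapezoid between P* and P_b out to Q_t plus the triangle from Q_t to Q*: change in CS = 64.7293 - 101.8264 = -37.0971.

-37.10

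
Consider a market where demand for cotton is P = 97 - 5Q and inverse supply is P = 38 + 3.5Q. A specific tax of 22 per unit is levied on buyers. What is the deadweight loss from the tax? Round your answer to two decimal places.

Pre-tax equilibrium: 97 - 5Q = 38 + 3.5Q gives Q* = 6.9412, P* = 62.2941.
With the tax, buyers' net willingness to pay falls by 22: (97 - 22) - 5Q = 38 + 3.5Q, so Q_t = 4.3529. Buyers pay P_b = 75.2353; sellers receive P_s = P_b - 22 = 53.2353.
The welfare triangle lost has base Q* - Q_t = 2.5882 and height t = 22, so DWL = (1/2)(2.5882)(22) = 28.4706.

28.47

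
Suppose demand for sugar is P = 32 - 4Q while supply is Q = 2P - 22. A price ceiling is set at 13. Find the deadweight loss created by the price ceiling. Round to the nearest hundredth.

Rewriting supply in inverse form: P = 11 + 0.5Q.
Without the control, 32 - 4Q = 11 + 0.5Q so Q* = 4.6667 and P* = 13.3333.
At the ceiling price 13, quantity supplied is (13 - 11)/0.5 = 4; supply is the short side, so Q = 4 trades at P = 13.
At Q = 4 the demand price is 16 and the supply price is 13. Deadweight loss is the triangle between the curves from 4 to 4.6667: (1/2)(16 - 13)(4.6667 - 4) = 1.

1.00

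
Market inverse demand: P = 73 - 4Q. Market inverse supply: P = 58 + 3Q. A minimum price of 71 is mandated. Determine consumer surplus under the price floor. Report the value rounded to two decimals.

Without the control, 73 - 4Q = 58 + 3Q so Q* = 2.1429 and P* = 64.4286.
At P = 71, buyers demand (73 - 71)/4 = 0.5 while sellers would supply more, so the quantity traded is 0.5 at price 71.
CS is the triangle under demand above 71: (1/2)(0.5)(73 - 71) = 0.5.

0.50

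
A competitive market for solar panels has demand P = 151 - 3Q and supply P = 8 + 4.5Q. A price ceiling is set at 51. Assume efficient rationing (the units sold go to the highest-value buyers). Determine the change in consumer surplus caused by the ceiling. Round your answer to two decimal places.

273.29

Free-market equilibrium: 151 - 3Q = 8 + 4.5Q gives Q* = 19.0667, P* = 93.8.
At P = 51, sellers supply (51 - 8)/4.5 = 9.5556 while buyers want more, so the quantity traded is 9.5556 at price 51.
CS goes from (1/2)(19.0667)(57.2) = 545.3067 to 818.5926 (computed as (151 - 51)(9.5556) - (1/2)(3)(9.5556)^2), a change of 273.2859.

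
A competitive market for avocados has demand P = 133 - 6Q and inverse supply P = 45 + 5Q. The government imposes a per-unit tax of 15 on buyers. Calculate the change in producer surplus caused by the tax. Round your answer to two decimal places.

Pre-tax equilibrium: 133 - 6Q = 45 + 5Q gives Q* = 8, P* = 85.
A tax on buyers shifts demand down by 15: (133 - 15) - 6Q = 45 + 5Q, so Q_t = 6.6364. Buyers pay P_b = 93.1818; sellers receive P_s = P_b - 15 = 78.1818.
Producers lose the trapezoid between P_s and P* out to Q_t plus the triangle from Q_t to Q*: change in PS = 110.1033 - 160 = -49.8967.

-49.90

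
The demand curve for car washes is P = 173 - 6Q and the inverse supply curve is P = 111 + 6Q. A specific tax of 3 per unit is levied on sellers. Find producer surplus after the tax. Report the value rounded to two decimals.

72.52

Pre-tax equilibrium: 173 - 6Q = 111 + 6Q gives Q* = 5.1667, P* = 142.
A tax on sellers shifts supply up by 3: 173 - 6Q = 111 + 6Q + 3, so Q_t = 4.9167. Buyers pay P_b = 143.5; sellers receive P_s = P_b - 3 = 140.5.
Producer surplus is the triangle above supply below P_s: (1/2)(4.9167)(140.5 - 111) = 72.5208.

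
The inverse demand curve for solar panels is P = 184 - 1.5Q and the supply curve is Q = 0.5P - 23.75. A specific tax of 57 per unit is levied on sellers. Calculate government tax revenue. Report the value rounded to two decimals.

Rewriting supply in inverse form: P = 47.5 + 2Q.
Pre-tax equilibrium: 184 - 1.5Q = 47.5 + 2Q gives Q* = 39, P* = 125.5.
With the tax, sellers need 57 more per unit: 184 - 1.5Q = 47.5 + 2Q + 57, so Q_t = 22.7143. Buyers pay P_b = 149.9286; sellers receive P_s = P_b - 57 = 92.9286.
Tax revenue = t x Q_t = 57 x 22.7143 = 1294.7143.

1294.71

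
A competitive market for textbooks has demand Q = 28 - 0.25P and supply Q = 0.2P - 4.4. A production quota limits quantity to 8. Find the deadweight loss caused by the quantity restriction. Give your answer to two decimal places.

18.00

Rewriting demand in inverse form: P = 112 - 4Q.
Rewriting supply in inverse form: P = 22 + 5Q.
Unrestricted equilibrium: Q* = (112 - 22)/(4 + 5) = 10.
At Q = 8 the demand price is 112 - 4(8) = 80 and the supply price is 22 + 5(8) = 62.
Deadweight loss is the triangle between the curves from 8 to 10: (1/2)(80 - 62)(10 - 8) = 18.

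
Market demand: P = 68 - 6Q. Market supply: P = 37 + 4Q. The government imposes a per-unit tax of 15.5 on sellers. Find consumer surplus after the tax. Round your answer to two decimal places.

Pre-tax equilibrium: 68 - 6Q = 37 + 4Q gives Q* = 3.1, P* = 49.4.
With the tax, sellers need 15.5 more per unit: 68 - 6Q = 37 + 4Q + 15.5, so Q_t = 1.55. Buyers pay P_b = 58.7; sellers receive P_s = P_b - 15.5 = 43.2.
Consumer surplus is the triangle under demand above P_b: (1/2)(1.55)(68 - 58.7) = 7.2075.

7.21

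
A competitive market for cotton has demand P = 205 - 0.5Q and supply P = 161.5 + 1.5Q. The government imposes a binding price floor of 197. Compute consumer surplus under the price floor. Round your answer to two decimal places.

64.00

Without the control, 205 - 0.5Q = 161.5 + 1.5Q so Q* = 21.75 and P* = 194.125.
At the floor price 197, quantity demanded is (205 - 197)/0.5 = 16; demand is the short side, so Q = 16 trades at P = 197.
CS is the triangle under demand above 197: (1/2)(16)(205 - 197) = 64.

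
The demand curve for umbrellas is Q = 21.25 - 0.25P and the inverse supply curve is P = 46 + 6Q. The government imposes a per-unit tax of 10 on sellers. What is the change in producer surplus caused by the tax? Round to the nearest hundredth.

Rewriting demand in inverse form: P = 85 - 4Q.
Pre-tax equilibrium: 85 - 4Q = 46 + 6Q gives Q* = 3.9, P* = 69.4.
A tax on sellers shifts supply up by 10: 85 - 4Q = 46 + 6Q + 10, so Q_t = 2.9. Buyers pay P_b = 73.4; sellers receive P_s = P_b - 10 = 63.4.
PS falls from (1/2)(3.9)(23.4) = 45.63 to (1/2)(2.9)(17.4) = 25.23, a change of -20.4.

-20.40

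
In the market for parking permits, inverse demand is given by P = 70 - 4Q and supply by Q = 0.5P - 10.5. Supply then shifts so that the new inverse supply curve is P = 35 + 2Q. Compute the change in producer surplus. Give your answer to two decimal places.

Rewriting supply in inverse form: P = 21 + 2Q.
Initial equilibrium: Q_0 = 8.1667, P_0 = 37.3333; CS_0 = (1/2)(8.1667)(32.6667) = 133.3889, PS_0 = (1/2)(8.1667)(16.3333) = 66.6944.
New equilibrium: 70 - 4Q = 35 + 2Q gives Q_1 = 5.8333, P_1 = 46.6667; CS_1 = 68.0556, PS_1 = 34.0278.
Change in producer surplus = 34.0278 - 66.6944 = -32.6667.

-32.67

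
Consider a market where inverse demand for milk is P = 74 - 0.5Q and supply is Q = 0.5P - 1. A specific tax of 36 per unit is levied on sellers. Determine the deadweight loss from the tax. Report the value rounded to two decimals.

Rewriting supply in inverse form: P = 2 + 2Q.
Pre-tax equilibrium: 74 - 0.5Q = 2 + 2Q gives Q* = 28.8, P* = 59.6.
With the tax, sellers need 36 more per unit: 74 - 0.5Q = 2 + 2Q + 36, so Q_t = 14.4. Buyers pay P_b = 66.8; sellers receive P_s = P_b - 36 = 30.8.
The welfare triangle lost has base Q* - Q_t = 14.4 and height t = 36, so DWL = (1/2)(14.4)(36) = 259.2.

259.20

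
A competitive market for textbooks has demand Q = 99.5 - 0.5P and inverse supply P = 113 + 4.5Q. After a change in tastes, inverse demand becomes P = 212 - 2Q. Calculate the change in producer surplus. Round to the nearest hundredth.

128.08

Rewriting demand in inverse form: P = 199 - 2Q.
Initial equilibrium: Q_0 = 13.2308, P_0 = 172.5385; CS_0 = (1/2)(13.2308)(26.4615) = 175.0533, PS_0 = (1/2)(13.2308)(59.5385) = 393.8698.
New equilibrium: 212 - 2Q = 113 + 4.5Q gives Q_1 = 15.2308, P_1 = 181.5385; CS_1 = 231.9763, PS_1 = 521.9467.
Change in producer surplus = 521.9467 - 393.8698 = 128.0769.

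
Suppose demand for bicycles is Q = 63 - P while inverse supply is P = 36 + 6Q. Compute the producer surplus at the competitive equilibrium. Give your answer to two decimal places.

44.63

Rewriting demand in inverse form: P = 63 - Q.
Equilibrium: 63 - Q = 36 + 6Q, so Q* = 3.8571 and P* = 59.1429.
The supply curve's price intercept is 36, so PS = (1/2)(Q*)(P* - 36) = (1/2)(3.8571)(23.1429) = 44.6327.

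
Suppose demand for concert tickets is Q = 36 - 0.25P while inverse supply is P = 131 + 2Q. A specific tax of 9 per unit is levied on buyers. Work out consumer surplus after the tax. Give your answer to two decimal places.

Rewriting demand in inverse form: P = 144 - 4Q.
Without the tax, 144 - 4Q = 131 + 2Q so Q* = 2.1667 and P* = 135.3333.
With the tax, buyers' net willingness to pay falls by 9: (144 - 9) - 4Q = 131 + 2Q, so Q_t = 0.6667. Buyers pay P_b = 141.3333; sellers receive P_s = P_b - 9 = 132.3333.
Consumer surplus is the triangle under demand above P_b: (1/2)(0.6667)(144 - 141.3333) = 0.8889.

0.89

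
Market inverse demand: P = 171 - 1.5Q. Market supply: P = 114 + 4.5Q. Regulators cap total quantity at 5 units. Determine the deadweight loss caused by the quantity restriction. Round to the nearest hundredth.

Unrestricted equilibrium: Q* = (171 - 114)/(1.5 + 4.5) = 9.5.
At Q = 5 the demand price is 171 - 1.5(5) = 163.5 and the supply price is 114 + 4.5(5) = 136.5.
DWL = (1/2)(gap between curves at 5) x (Q* - 5) = (1/2)(27)(4.5) = 60.75.

60.75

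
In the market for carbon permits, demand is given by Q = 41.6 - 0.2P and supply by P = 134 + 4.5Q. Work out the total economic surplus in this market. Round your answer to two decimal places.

Rewriting demand in inverse form: P = 208 - 5Q.
Set 208 - 5Q = 134 + 4.5Q, which gives 74 = 9.5Q, so Q* = 7.7895 and P* = 208 - 5(7.7895) = 169.0526.
CS = (1/2)(7.7895)(38.9474) = 151.6898 and PS = (1/2)(7.7895)(35.0526) = 136.5208, so total surplus = 288.2105.

288.21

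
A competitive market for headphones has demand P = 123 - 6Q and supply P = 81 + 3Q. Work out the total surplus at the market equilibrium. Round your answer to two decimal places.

Set 123 - 6Q = 81 + 3Q, which gives 42 = 9Q, so Q* = 4.6667 and P* = 123 - 6(4.6667) = 95.
CS = (1/2)(4.6667)(28) = 65.3333 and PS = (1/2)(4.6667)(14) = 32.6667, so total surplus = 98.

98.00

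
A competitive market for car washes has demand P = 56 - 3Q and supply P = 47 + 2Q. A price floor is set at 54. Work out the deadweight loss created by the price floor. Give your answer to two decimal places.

3.21

Free-market equilibrium: 56 - 3Q = 47 + 2Q gives Q* = 1.8, P* = 50.6.
At the floor price 54, quantity demanded is (56 - 54)/3 = 0.6667; demand is the short side, so Q = 0.6667 trades at P = 54.
The lost-trades triangle has base Q* - 0.6667 = 1.1333 and height equal to the gap between the curves at Q = 0.6667, which is 54 - 48.3333 = 5.6667. DWL = (1/2)(1.1333)(5.6667) = 3.2111.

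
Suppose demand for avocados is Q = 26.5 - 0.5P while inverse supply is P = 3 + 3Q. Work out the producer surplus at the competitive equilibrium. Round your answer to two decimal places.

Rewriting demand in inverse form: P = 53 - 2Q.
Equilibrium: 53 - 2Q = 3 + 3Q, so Q* = 10 and P* = 33.
PS is the area between P* and the supply curve from 0 to Q*: (1/2)(10)(30) = 150.

150.00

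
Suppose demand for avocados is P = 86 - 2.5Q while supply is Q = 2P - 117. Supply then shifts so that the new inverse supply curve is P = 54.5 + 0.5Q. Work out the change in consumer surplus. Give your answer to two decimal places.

Rewriting supply in inverse form: P = 58.5 + 0.5Q.
Initial equilibrium: Q_0 = 9.1667, P_0 = 63.0833; CS_0 = (1/2)(9.1667)(22.9167) = 105.0347, PS_0 = (1/2)(9.1667)(4.5833) = 21.0069.
New equilibrium: 86 - 2.5Q = 54.5 + 0.5Q gives Q_1 = 10.5, P_1 = 59.75; CS_1 = 137.8125, PS_1 = 27.5625.
Change in consumer surplus = 137.8125 - 105.0347 = 32.7778.

32.78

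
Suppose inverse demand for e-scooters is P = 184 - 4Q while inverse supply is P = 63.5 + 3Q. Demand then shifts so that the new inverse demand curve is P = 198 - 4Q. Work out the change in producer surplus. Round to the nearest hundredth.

Initial equilibrium: Q_0 = 17.2143, P_0 = 115.1429; CS_0 = (1/2)(17.2143)(68.8571) = 592.6633, PS_0 = (1/2)(17.2143)(51.6429) = 444.4974.
New equilibrium: 198 - 4Q = 63.5 + 3Q gives Q_1 = 19.2143, P_1 = 121.1429; CS_1 = 738.3776, PS_1 = 553.7832.
Change in producer surplus = 553.7832 - 444.4974 = 109.2857.

109.29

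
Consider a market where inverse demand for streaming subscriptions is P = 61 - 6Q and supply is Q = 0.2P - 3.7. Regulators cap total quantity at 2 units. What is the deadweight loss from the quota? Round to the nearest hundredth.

Rewriting supply in inverse form: P = 18.5 + 5Q.
Unrestricted equilibrium: Q* = (61 - 18.5)/(6 + 5) = 3.8636.
At Q = 2 the demand price is 61 - 6(2) = 49 and the supply price is 18.5 + 5(2) = 28.5.
Deadweight loss is the triangle between the curves from 2 to 3.8636: (1/2)(49 - 28.5)(3.8636 - 2) = 19.1023.

19.10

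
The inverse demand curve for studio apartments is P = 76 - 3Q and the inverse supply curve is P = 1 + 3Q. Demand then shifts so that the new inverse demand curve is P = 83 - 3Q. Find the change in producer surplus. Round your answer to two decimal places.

45.79

Initial equilibrium: Q_0 = 12.5, P_0 = 38.5; CS_0 = (1/2)(12.5)(37.5) = 234.375, PS_0 = (1/2)(12.5)(37.5) = 234.375.
New equilibrium: 83 - 3Q = 1 + 3Q gives Q_1 = 13.6667, P_1 = 42; CS_1 = 280.1667, PS_1 = 280.1667.
Change in producer surplus = 280.1667 - 234.375 = 45.7917.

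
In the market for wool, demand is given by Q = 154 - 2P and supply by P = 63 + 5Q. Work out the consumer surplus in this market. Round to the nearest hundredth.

Rewriting demand in inverse form: P = 77 - 0.5Q.
Setting demand equal to supply, 14 = 5.5Q, so Q* = 2.5455 and P* = 75.7273.
The demand choke price is 77, so CS = (1/2)(Q*)(77 - P*) = (1/2)(2.5455)(1.2727) = 1.6198.

1.62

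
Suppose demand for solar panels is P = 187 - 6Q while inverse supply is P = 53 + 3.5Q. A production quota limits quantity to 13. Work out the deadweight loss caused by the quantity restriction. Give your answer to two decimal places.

5.80

Without the quota, 187 - 6Q = 53 + 3.5Q gives Q* = 14.1053.
At Q = 13 the demand price is 187 - 6(13) = 109 and the supply price is 53 + 3.5(13) = 98.5.
DWL = (1/2)(gap between curves at 13) x (Q* - 13) = (1/2)(10.5)(1.1053) = 5.8026.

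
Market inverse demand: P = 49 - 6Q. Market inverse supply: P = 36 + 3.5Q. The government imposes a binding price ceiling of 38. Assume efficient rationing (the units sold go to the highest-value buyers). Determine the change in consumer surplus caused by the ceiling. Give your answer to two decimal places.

Free-market equilibrium: 49 - 6Q = 36 + 3.5Q gives Q* = 1.3684, P* = 40.7895.
At the ceiling price 38, quantity supplied is (38 - 36)/3.5 = 0.5714; supply is the short side, so Q = 0.5714 trades at P = 38.
CS goes from (1/2)(1.3684)(8.2105) = 5.6177 to 5.3061 (computed as (49 - 38)(0.5714) - (1/2)(6)(0.5714)^2), a change of -0.3116.

-0.31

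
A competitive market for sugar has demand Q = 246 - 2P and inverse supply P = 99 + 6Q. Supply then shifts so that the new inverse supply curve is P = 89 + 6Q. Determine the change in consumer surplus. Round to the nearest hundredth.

3.43

Rewriting demand in inverse form: P = 123 - 0.5Q.
Initial equilibrium: Q_0 = 3.6923, P_0 = 121.1538; CS_0 = (1/2)(3.6923)(1.8462) = 3.4083, PS_0 = (1/2)(3.6923)(22.1538) = 40.8994.
New equilibrium: 123 - 0.5Q = 89 + 6Q gives Q_1 = 5.2308, P_1 = 120.3846; CS_1 = 6.8402, PS_1 = 82.0828.
Change in consumer surplus = 6.8402 - 3.4083 = 3.432.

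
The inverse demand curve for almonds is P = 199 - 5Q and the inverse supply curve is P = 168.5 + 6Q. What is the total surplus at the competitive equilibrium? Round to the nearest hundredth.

42.28

Equilibrium: 199 - 5Q = 168.5 + 6Q, so Q* = 2.7727 and P* = 185.1364.
Total surplus is the full triangle between the curves from 0 to Q*: (1/2)(2.7727)(199 - 168.5) = 42.2841.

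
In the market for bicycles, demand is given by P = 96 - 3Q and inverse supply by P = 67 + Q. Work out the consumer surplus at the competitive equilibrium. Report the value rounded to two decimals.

Setting demand equal to supply, 29 = 4Q, so Q* = 7.25 and P* = 74.25.
Consumer surplus is the triangle under demand above P*: (1/2)(7.25)(96 - 74.25) = (1/2)(7.25)(21.75) = 78.8438.

78.84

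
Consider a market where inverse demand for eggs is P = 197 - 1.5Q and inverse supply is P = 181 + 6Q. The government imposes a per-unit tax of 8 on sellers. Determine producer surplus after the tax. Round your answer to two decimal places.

3.41

Pre-tax equilibrium: 197 - 1.5Q = 181 + 6Q gives Q* = 2.1333, P* = 193.8.
With the tax, sellers need 8 more per unit: 197 - 1.5Q = 181 + 6Q + 8, so Q_t = 1.0667. Buyers pay P_b = 195.4; sellers receive P_s = P_b - 8 = 187.4.
PS = (1/2)(Q_t)(P_s - 181) = (1/2)(1.0667)(6.4) = 3.4133.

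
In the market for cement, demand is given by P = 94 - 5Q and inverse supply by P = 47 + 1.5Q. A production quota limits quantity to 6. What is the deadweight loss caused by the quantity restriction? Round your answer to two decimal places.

Unrestricted equilibrium: Q* = (94 - 47)/(5 + 1.5) = 7.2308.
At Q = 6 the demand price is 94 - 5(6) = 64 and the supply price is 47 + 1.5(6) = 56.
Deadweight loss is the triangle between the curves from 6 to 7.2308: (1/2)(64 - 56)(7.2308 - 6) = 4.9231.

4.92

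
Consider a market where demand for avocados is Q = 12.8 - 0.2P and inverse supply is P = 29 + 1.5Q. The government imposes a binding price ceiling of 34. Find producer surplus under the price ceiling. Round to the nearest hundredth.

8.33

Rewriting demand in inverse form: P = 64 - 5Q.
Free-market equilibrium: 64 - 5Q = 29 + 1.5Q gives Q* = 5.3846, P* = 37.0769.
At the ceiling price 34, quantity supplied is (34 - 29)/1.5 = 3.3333; supply is the short side, so Q = 3.3333 trades at P = 34.
PS is the triangle above supply below 34: (1/2)(3.3333)(34 - 29) = 8.3333.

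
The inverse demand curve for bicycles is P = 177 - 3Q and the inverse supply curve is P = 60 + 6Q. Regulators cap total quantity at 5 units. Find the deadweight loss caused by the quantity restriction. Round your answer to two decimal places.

Unrestricted equilibrium: Q* = (177 - 60)/(3 + 6) = 13.
At Q = 5 the demand price is 177 - 3(5) = 162 and the supply price is 60 + 6(5) = 90.
DWL = (1/2)(gap between curves at 5) x (Q* - 5) = (1/2)(72)(8) = 288.

288.00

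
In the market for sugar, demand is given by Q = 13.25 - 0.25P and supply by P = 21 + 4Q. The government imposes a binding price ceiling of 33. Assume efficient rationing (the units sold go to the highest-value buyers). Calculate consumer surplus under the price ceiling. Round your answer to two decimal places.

Rewriting demand in inverse form: P = 53 - 4Q.
Without the control, 53 - 4Q = 21 + 4Q so Q* = 4 and P* = 37.
At the ceiling price 33, quantity supplied is (33 - 21)/4 = 3; supply is the short side, so Q = 3 trades at P = 33.
The demand price at Q = 3 is 41. CS is the trapezoid between demand and 33 over [0, 3]: (1/2)[(53 - 33) + (41 - 33)](3) = 42.

42.00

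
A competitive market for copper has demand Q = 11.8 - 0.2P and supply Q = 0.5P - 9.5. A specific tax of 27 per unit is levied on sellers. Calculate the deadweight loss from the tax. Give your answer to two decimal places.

Rewriting demand in inverse form: P = 59 - 5Q.
Rewriting supply in inverse form: P = 19 + 2Q.
Without the tax, 59 - 5Q = 19 + 2Q so Q* = 5.7143 and P* = 30.4286.
With the tax, sellers need 27 more per unit: 59 - 5Q = 19 + 2Q + 27, so Q_t = 1.8571. Buyers pay P_b = 49.7143; sellers receive P_s = P_b - 27 = 22.7143.
The welfare triangle lost has base Q* - Q_t = 3.8571 and height t = 27, so DWL = (1/2)(3.8571)(27) = 52.0714.

52.07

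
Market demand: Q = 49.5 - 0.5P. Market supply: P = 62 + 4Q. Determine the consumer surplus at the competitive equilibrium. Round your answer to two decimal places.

Rewriting demand in inverse form: P = 99 - 2Q.
Equilibrium: 99 - 2Q = 62 + 4Q, so Q* = 6.1667 and P* = 86.6667.
CS is the area between the demand curve and P* from 0 to Q*: (1/2)(6.1667)(12.3333) = 38.0278.

38.03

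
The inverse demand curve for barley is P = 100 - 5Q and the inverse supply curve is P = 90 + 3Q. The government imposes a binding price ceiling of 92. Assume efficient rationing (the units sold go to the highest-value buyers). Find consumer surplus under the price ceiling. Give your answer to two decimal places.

Free-market equilibrium: 100 - 5Q = 90 + 3Q gives Q* = 1.25, P* = 93.75.
At the ceiling price 92, quantity supplied is (92 - 90)/3 = 0.6667; supply is the short side, so Q = 0.6667 trades at P = 92.
The demand price at Q = 0.6667 is 96.6667. CS is the trapezoid between demand and 92 over [0, 0.6667]: (1/2)[(100 - 92) + (96.6667 - 92)](0.6667) = 4.2222.

4.22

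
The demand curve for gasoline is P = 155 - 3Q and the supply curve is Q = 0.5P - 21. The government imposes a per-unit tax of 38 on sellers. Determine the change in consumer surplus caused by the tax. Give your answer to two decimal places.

-428.64

Rewriting supply in inverse form: P = 42 + 2Q.
Without the tax, 155 - 3Q = 42 + 2Q so Q* = 22.6 and P* = 87.2.
A tax on sellers shifts supply up by 38: 155 - 3Q = 42 + 2Q + 38, so Q_t = 15. Buyers pay P_b = 110; sellers receive P_s = P_b - 38 = 72.
Consumers lose the trapezoid between P* and P_b out to Q_t plus the triangle from Q_t to Q*: change in CS = 337.5 - 766.14 = -428.64.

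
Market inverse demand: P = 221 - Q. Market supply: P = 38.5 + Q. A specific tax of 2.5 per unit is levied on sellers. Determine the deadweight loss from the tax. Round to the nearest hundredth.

Without the tax, 221 - Q = 38.5 + Q so Q* = 91.25 and P* = 129.75.
With the tax, sellers need 2.5 more per unit: 221 - Q = 38.5 + Q + 2.5, so Q_t = 90. Buyers pay P_b = 131; sellers receive P_s = P_b - 2.5 = 128.5.
The welfare triangle lost has base Q* - Q_t = 1.25 and height t = 2.5, so DWL = (1/2)(1.25)(2.5) = 1.5625.

1.56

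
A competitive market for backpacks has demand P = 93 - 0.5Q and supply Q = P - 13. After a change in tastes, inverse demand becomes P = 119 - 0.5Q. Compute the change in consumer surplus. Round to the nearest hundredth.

Rewriting supply in inverse form: P = 13 + Q.
Initial equilibrium: Q_0 = 53.3333, P_0 = 66.3333; CS_0 = (1/2)(53.3333)(26.6667) = 711.1111, PS_0 = (1/2)(53.3333)(53.3333) = 1422.2222.
New equilibrium: 119 - 0.5Q = 13 + Q gives Q_1 = 70.6667, P_1 = 83.6667; CS_1 = 1248.4444, PS_1 = 2496.8889.
Change in consumer surplus = 1248.4444 - 711.1111 = 537.3333.

537.33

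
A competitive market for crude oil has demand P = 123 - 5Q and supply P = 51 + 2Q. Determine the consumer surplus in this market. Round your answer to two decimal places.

Equilibrium: 123 - 5Q = 51 + 2Q, so Q* = 10.2857 and P* = 71.5714.
Consumer surplus is the triangle under demand above P*: (1/2)(10.2857)(123 - 71.5714) = (1/2)(10.2857)(51.4286) = 264.4898.

264.49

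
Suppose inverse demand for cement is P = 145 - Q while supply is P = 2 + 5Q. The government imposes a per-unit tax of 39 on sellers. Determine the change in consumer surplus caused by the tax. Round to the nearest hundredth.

-133.79

Without the tax, 145 - Q = 2 + 5Q so Q* = 23.8333 and P* = 121.1667.
With the tax, sellers need 39 more per unit: 145 - Q = 2 + 5Q + 39, so Q_t = 17.3333. Buyers pay P_b = 127.6667; sellers receive P_s = P_b - 39 = 88.6667.
CS falls from (1/2)(23.8333)(23.8333) = 284.0139 to (1/2)(17.3333)(17.3333) = 150.2222, a change of -133.7917.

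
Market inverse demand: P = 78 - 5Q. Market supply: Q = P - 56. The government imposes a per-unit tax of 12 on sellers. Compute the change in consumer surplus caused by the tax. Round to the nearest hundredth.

Rewriting supply in inverse form: P = 56 + Q.
Pre-tax equilibrium: 78 - 5Q = 56 + Q gives Q* = 3.6667, P* = 59.6667.
A tax on sellers shifts supply up by 12: 78 - 5Q = 56 + Q + 12, so Q_t = 1.6667. Buyers pay P_b = 69.6667; sellers receive P_s = P_b - 12 = 57.6667.
Consumers lose the trapezoid between P* and P_b out to Q_t plus the triangle from Q_t to Q*: change in CS = 6.9444 - 33.6111 = -26.6667.

-26.67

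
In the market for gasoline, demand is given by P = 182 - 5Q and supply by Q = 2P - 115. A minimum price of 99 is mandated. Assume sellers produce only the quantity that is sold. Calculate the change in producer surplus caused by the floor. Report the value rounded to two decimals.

491.91

Rewriting supply in inverse form: P = 57.5 + 0.5Q.
Free-market equilibrium: 182 - 5Q = 57.5 + 0.5Q gives Q* = 22.6364, P* = 68.8182.
At the floor price 99, quantity demanded is (182 - 99)/5 = 16.6; demand is the short side, so Q = 16.6 trades at P = 99.
PS goes from (1/2)(22.6364)(11.3182) = 128.1012 to 620.01 (computed as (99 - 57.5)(16.6) - (1/2)(0.5)(16.6)^2), a change of 491.9088.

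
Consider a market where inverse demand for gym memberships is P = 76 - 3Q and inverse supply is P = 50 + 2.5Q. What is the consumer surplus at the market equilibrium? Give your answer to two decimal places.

33.52

Set 76 - 3Q = 50 + 2.5Q, which gives 26 = 5.5Q, so Q* = 4.7273 and P* = 76 - 3(4.7273) = 61.8182.
CS is the area between the demand curve and P* from 0 to Q*: (1/2)(4.7273)(14.1818) = 33.5207.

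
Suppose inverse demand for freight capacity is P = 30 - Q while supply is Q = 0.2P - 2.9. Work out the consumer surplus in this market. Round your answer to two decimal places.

Rewriting supply in inverse form: P = 14.5 + 5Q.
Set 30 - Q = 14.5 + 5Q, which gives 15.5 = 6Q, so Q* = 2.5833 and P* = 30 - (2.5833) = 27.4167.
Consumer surplus is the triangle under demand above P*: (1/2)(2.5833)(30 - 27.4167) = (1/2)(2.5833)(2.5833) = 3.3368.

3.34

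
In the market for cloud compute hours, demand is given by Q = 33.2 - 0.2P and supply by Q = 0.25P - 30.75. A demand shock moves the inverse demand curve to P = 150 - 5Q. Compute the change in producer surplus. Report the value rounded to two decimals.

Rewriting demand in inverse form: P = 166 - 5Q.
Rewriting supply in inverse form: P = 123 + 4Q.
Initial equilibrium: Q_0 = 4.7778, P_0 = 142.1111; CS_0 = (1/2)(4.7778)(23.8889) = 57.0679, PS_0 = (1/2)(4.7778)(19.1111) = 45.6543.
New equilibrium: 150 - 5Q = 123 + 4Q gives Q_1 = 3, P_1 = 135; CS_1 = 22.5, PS_1 = 18.
Change in producer surplus = 18 - 45.6543 = -27.6543.

-27.65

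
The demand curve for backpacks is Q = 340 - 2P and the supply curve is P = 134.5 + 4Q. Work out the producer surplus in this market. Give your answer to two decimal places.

Rewriting demand in inverse form: P = 170 - 0.5Q.
Equilibrium: 170 - 0.5Q = 134.5 + 4Q, so Q* = 7.8889 and P* = 166.0556.
The supply curve's price intercept is 134.5, so PS = (1/2)(Q*)(P* - 134.5) = (1/2)(7.8889)(31.5556) = 124.4691.

124.47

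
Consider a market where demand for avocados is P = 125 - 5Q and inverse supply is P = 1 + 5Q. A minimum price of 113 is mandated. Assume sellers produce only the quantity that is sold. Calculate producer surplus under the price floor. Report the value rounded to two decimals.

254.40

Without the control, 125 - 5Q = 1 + 5Q so Q* = 12.4 and P* = 63.
At the floor price 113, quantity demanded is (125 - 113)/5 = 2.4; demand is the short side, so Q = 2.4 trades at P = 113.
The supply price at Q = 2.4 is 13. PS is the trapezoid between 113 and supply over [0, 2.4]: (1/2)[(113 - 1) + (113 - 13)](2.4) = 254.4.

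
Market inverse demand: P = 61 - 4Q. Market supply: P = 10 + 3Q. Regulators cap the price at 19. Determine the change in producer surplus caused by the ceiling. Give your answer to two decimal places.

Free-market equilibrium: 61 - 4Q = 10 + 3Q gives Q* = 7.2857, P* = 31.8571.
At the ceiling price 19, quantity supplied is (19 - 10)/3 = 3; supply is the short side, so Q = 3 trades at P = 19.
PS goes from (1/2)(7.2857)(21.8571) = 79.6224 to 13.5 (computed as (19 - 10)(3) - (1/2)(3)(3)^2), a change of -66.1224.

-66.12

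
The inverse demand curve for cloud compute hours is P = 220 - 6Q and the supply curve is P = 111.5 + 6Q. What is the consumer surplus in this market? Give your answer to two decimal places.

245.26

Setting demand equal to supply, 108.5 = 12Q, so Q* = 9.0417 and P* = 165.75.
The demand choke price is 220, so CS = (1/2)(Q*)(220 - P*) = (1/2)(9.0417)(54.25) = 245.2552.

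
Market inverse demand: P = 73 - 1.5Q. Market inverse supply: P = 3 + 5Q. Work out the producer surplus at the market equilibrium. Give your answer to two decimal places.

Setting demand equal to supply, 70 = 6.5Q, so Q* = 10.7692 and P* = 56.8462.
The supply curve's price intercept is 3, so PS = (1/2)(Q*)(P* - 3) = (1/2)(10.7692)(53.8462) = 289.9408.

289.94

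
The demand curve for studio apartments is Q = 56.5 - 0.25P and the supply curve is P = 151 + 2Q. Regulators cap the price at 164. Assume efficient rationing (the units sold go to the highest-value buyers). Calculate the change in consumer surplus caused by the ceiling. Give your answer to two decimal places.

6.00

Rewriting demand in inverse form: P = 226 - 4Q.
Without the control, 226 - 4Q = 151 + 2Q so Q* = 12.5 and P* = 176.
At P = 164, sellers supply (164 - 151)/2 = 6.5 while buyers want more, so the quantity traded is 6.5 at price 164.
CS goes from (1/2)(12.5)(50) = 312.5 to 318.5 (computed as (226 - 164)(6.5) - (1/2)(4)(6.5)^2), a change of 6.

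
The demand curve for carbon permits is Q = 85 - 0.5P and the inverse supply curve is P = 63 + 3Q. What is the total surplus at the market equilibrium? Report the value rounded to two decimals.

Rewriting demand in inverse form: P = 170 - 2Q.
Equilibrium: 170 - 2Q = 63 + 3Q, so Q* = 21.4 and P* = 127.2.
CS = (1/2)(21.4)(42.8) = 457.96 and PS = (1/2)(21.4)(64.2) = 686.94, so total surplus = 1144.9.

1144.90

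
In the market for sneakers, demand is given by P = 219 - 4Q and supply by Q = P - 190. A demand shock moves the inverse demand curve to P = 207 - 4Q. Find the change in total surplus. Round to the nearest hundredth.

-55.20

Rewriting supply in inverse form: P = 190 + Q.
Initial equilibrium: Q_0 = 5.8, P_0 = 195.8; CS_0 = (1/2)(5.8)(23.2) = 67.28, PS_0 = (1/2)(5.8)(5.8) = 16.82.
New equilibrium: 207 - 4Q = 190 + Q gives Q_1 = 3.4, P_1 = 193.4; CS_1 = 23.12, PS_1 = 5.78.
Change in total surplus = (23.12 + 5.78) - (67.28 + 16.82) = -55.2.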